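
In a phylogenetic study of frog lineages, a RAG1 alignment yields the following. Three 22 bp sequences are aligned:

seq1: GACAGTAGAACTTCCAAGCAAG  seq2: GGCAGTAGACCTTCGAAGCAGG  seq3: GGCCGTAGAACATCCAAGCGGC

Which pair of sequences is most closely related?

seq1 and seq2

seq1–seq2: 4/22 differ, p = 0.182, d = 0.208.
seq1–seq3: 6/22 differ, p = 0.273, d = 0.339.
seq2–seq3: 6/22 differ, p = 0.273, d = 0.339.
The smallest distance is between seq1 and seq2.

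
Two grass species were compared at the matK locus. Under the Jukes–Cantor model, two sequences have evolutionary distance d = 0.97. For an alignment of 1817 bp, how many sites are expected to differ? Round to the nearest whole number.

Invert JC69: p = (3/4)(1 − e^(−4d/3)) = 0.75 × (1 − e^(-1.293333)) = 0.75 × (1 − 0.274355) = 0.544234.
Expected differing sites = pL ≈ 0.544234 × 1817 = 988.873178 ≈ 989.

989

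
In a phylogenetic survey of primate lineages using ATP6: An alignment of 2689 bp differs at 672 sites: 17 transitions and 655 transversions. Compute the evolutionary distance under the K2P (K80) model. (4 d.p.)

P = 17/2689 ≈ 0.006322 and Q = 655/2689 ≈ 0.243585.
Under the Kimura two-parameter model, d = −½ ln(1 − 2P − Q) − ¼ ln(1 − 2Q).
1 − 2P − Q = 0.743771, giving −½ ln(0.743771) = 0.148011.
1 − 2Q = 0.51283, giving −¼ ln(0.51283) = 0.166953.
d = 0.148011 + 0.166953 = 0.314964.

0.3150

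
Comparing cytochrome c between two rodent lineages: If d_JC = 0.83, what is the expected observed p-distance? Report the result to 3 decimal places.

p = (3/4)(1 − e^(−4d/3)) = 0.75 × (1 − e^(-1.106667)) = 0.75 × (1 − 0.330659) = 0.502006.

0.502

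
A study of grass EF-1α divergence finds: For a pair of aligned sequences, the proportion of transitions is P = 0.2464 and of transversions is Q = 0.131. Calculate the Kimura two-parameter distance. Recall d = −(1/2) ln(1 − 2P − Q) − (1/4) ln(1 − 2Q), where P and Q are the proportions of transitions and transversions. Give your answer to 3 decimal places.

0.565

Under the Kimura two-parameter model, d = −½ ln(1 − 2P − Q) − ¼ ln(1 − 2Q).
1 − 2P − Q = 0.3762, giving −½ ln(0.3762) = 0.488817.
1 − 2Q = 0.738, giving −¼ ln(0.738) = 0.075953.
d = 0.488817 + 0.075953 = 0.564770.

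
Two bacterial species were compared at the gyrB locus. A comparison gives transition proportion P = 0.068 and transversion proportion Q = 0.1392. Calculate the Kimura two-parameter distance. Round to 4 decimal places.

Under the Kimura two-parameter model, d = −½ ln(1 − 2P − Q) − ¼ ln(1 − 2Q).
1 − 2P − Q = 0.7248, giving −½ ln(0.7248) = 0.160930.
1 − 2Q = 0.7216, giving −¼ ln(0.7216) = 0.081571.
d = 0.160930 + 0.081571 = 0.242501.

0.2425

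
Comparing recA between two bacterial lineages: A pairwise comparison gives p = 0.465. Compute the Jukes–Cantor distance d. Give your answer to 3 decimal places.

0.726

d = −(3/4) ln(1 − 4p/3) = −0.75 ln(1 − 0.62) = −0.75 ln(0.38)
  = −0.75 × (-0.967584) = 0.725688 substitutions/site.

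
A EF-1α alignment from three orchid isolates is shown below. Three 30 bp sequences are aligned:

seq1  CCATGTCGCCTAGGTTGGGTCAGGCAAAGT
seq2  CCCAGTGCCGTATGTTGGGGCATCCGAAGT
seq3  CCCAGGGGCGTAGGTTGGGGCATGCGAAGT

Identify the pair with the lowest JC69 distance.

seq2 and seq3

seq1–seq2: 10/30 differ, p = 0.333, d = 0.441.
seq1–seq3: 8/30 differ, p = 0.267, d = 0.330.
seq2–seq3: 4/30 differ, p = 0.133, d = 0.147.
The smallest distance is between seq2 and seq3.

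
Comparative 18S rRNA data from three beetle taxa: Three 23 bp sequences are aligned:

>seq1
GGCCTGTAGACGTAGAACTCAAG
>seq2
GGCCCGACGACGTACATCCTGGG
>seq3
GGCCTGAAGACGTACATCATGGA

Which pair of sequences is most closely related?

seq2 and seq3

seq1–seq2: 9/23 differ, p = 0.391, d = 0.553.
seq1–seq3: 8/23 differ, p = 0.348, d = 0.467.
seq2–seq3: 4/23 differ, p = 0.174, d = 0.198.
The smallest distance is between seq2 and seq3.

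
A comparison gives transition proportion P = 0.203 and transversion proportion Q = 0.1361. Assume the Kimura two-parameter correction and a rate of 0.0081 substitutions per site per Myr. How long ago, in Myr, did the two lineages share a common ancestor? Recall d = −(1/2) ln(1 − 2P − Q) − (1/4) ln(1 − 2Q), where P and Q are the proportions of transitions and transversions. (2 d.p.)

Under the Kimura two-parameter model, d = −½ ln(1 − 2P − Q) − ¼ ln(1 − 2Q).
1 − 2P − Q = 0.4579, giving −½ ln(0.4579) = 0.390552.
1 − 2Q = 0.7278, giving −¼ ln(0.7278) = 0.079432.
d = 0.390552 + 0.079432 = 0.469984.
Under a molecular clock d = 2μt, so t = d/(2μ) = 0.469984 / (2 × 0.0081) = 29.01 Myr.

29.01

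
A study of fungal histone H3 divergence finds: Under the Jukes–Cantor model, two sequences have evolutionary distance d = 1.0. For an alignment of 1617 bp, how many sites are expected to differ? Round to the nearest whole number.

893

Invert JC69: p = (3/4)(1 − e^(−4d/3)) = 0.75 × (1 − e^(-1.333333)) = 0.75 × (1 − 0.263597) = 0.552302.
Expected differing sites = pL ≈ 0.552302 × 1617 = 893.072334 ≈ 893.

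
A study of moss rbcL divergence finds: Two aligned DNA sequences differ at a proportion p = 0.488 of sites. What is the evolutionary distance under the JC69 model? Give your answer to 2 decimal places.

d = −(3/4) ln(1 − 4p/3) = −0.75 ln(1 − 0.650667) = −0.75 ln(0.349333)
  = −0.75 × (-1.051730) = 0.788798 substitutions/site.

0.79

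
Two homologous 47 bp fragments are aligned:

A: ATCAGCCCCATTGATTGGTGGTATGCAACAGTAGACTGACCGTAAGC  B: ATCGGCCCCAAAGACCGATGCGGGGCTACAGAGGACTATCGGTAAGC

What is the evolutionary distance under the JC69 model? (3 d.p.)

0.454

The sequences differ at 16 of 47 sites, so p = 16/47 ≈ 0.340426.
d = −(3/4) ln(1 − 4p/3) = −0.75 ln(1 − 0.453901) = −0.75 ln(0.546099)
  = −0.75 × (-0.604955) = 0.453716 substitutions/site.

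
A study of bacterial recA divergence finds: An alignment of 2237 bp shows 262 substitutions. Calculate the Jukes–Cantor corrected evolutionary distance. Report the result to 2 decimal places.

p = 262/2237 ≈ 0.117121.
d = −(3/4) ln(1 − 4p/3) = −0.75 ln(1 − 0.156161) = −0.75 ln(0.843839)
  = −0.75 × (-0.169794) = 0.127346 substitutions/site.

0.13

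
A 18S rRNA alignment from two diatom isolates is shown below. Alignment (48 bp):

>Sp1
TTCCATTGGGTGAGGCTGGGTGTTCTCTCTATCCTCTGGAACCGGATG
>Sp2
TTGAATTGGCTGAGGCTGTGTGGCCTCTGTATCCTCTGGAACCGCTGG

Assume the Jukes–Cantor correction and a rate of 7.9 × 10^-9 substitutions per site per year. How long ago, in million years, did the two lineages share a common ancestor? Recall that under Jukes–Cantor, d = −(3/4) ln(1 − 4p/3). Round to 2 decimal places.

15.45

The sequences differ at 10 of 48 sites (3, 4, 10, 19, 23, 24, 29, 45, 46, 47), so p = 10/48 ≈ 0.208333.
d = −(3/4) ln(1 − 4p/3) = −0.75 ln(1 − 0.277777) = −0.75 ln(0.722223)
  = −0.75 × (-0.325421) = 0.244066 substitutions/site.
Under a molecular clock d = 2μt, so t = d/(2μ) = 0.244066 / (2 × 7.9 × 10^-9) = 15.45 million years.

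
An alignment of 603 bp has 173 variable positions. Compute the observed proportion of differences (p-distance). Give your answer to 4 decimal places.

0.2869

p = 173/603 = 0.286898… ≈ 0.2869 (to 4 d.p.).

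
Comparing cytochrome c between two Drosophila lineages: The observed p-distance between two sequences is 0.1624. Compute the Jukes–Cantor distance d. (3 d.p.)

0.183

d = −(3/4) ln(1 − 4p/3) = −0.75 ln(1 − 0.216533) = −0.75 ln(0.783467)
  = −0.75 × (-0.244026) = 0.183020 substitutions/site.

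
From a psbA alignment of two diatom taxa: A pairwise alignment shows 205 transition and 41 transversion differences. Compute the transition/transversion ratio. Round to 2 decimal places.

5.00

R = 205/41 = 5.00.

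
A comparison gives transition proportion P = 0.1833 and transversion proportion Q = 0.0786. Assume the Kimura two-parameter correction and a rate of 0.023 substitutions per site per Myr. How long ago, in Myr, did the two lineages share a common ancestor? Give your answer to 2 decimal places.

7.33

Under the Kimura two-parameter model, d = −½ ln(1 − 2P − Q) − ¼ ln(1 − 2Q).
1 − 2P − Q = 0.5548, giving −½ ln(0.5548) = 0.294574.
1 − 2Q = 0.8428, giving −¼ ln(0.8428) = 0.042756.
d = 0.294574 + 0.042756 = 0.337330.
Under a molecular clock d = 2μt, so t = d/(2μ) = 0.337330 / (2 × 0.023) = 7.33 Myr.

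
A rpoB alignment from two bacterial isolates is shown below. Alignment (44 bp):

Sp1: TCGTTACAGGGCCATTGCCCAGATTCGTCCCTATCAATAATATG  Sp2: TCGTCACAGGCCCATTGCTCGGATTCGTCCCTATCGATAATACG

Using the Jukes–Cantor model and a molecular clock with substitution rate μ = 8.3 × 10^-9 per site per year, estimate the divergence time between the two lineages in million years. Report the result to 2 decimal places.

The sequences differ at 6 of 44 sites (5, 11, 19, 21, 36, 43), so p = 6/44 ≈ 0.136364.
d = −(3/4) ln(1 − 4p/3) = −0.75 ln(1 − 0.181819) = −0.75 ln(0.818181)
  = −0.75 × (-0.200672) = 0.150504 substitutions/site.
Under a molecular clock d = 2μt, so t = d/(2μ) = 0.150504 / (2 × 8.3 × 10^-9) = 9.07 million years.

9.07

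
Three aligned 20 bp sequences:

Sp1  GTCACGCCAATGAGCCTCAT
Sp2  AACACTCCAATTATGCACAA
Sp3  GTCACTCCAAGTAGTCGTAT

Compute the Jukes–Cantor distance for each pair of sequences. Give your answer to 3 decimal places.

d(Sp1,Sp2) = 0.572, d(Sp1,Sp3) = 0.383, d(Sp2,Sp3) = 0.572

Sp1–Sp2: 8/20 sites differ → p = 0.4, d = −0.75 ln(1 − 0.533333) = 0.571605 ≈ 0.572.
Sp1–Sp3: 6/20 sites differ → p = 0.3, d = −0.75 ln(1 − 0.4) = 0.383119 ≈ 0.383.
Sp2–Sp3: 8/20 sites differ → p = 0.4, d = −0.75 ln(1 − 0.533333) = 0.571605 ≈ 0.572.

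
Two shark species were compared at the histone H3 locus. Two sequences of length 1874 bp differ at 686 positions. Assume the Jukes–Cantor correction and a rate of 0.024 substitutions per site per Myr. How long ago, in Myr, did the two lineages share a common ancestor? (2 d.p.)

p = 686/1874 ≈ 0.366062.
d = −(3/4) ln(1 − 4p/3) = −0.75 ln(1 − 0.488083) = −0.75 ln(0.511917)
  = −0.75 × (-0.669593) = 0.502195 substitutions/site.
Under a molecular clock d = 2μt, so t = d/(2μ) = 0.502195 / (2 × 0.024) = 10.46 Myr.

10.46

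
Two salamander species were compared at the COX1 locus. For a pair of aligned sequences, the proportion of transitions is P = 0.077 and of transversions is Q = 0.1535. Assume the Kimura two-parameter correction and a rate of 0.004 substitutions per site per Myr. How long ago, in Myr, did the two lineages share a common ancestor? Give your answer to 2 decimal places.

Under the Kimura two-parameter model, d = −½ ln(1 − 2P − Q) − ¼ ln(1 − 2Q).
1 − 2P − Q = 0.6925, giving −½ ln(0.6925) = 0.183724.
1 − 2Q = 0.693, giving −¼ ln(0.693) = 0.091681.
d = 0.183724 + 0.091681 = 0.275405.
Under a molecular clock d = 2μt, so t = d/(2μ) = 0.275405 / (2 × 0.004) = 34.43 Myr.

34.43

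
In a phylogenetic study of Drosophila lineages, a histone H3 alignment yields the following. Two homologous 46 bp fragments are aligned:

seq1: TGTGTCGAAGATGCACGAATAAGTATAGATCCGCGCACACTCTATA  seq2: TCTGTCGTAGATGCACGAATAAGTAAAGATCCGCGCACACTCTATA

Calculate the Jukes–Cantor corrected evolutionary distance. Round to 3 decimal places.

0.068

The sequences differ at 3 of 46 sites (2, 8, 26), so p = 3/46 ≈ 0.065217.
d = −(3/4) ln(1 − 4p/3) = −0.75 ln(1 − 0.086956) = −0.75 ln(0.913044)
  = −0.75 × (-0.090971) = 0.068228 substitutions/site.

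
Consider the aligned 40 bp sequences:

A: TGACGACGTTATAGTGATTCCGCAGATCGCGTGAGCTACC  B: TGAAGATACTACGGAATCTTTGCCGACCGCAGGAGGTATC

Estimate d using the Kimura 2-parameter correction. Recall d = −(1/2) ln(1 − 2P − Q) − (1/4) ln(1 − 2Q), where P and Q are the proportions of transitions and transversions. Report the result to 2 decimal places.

0.78

Of 40 sites, 12 differences are transitions and 6 are transversions, so P = 12/40 = 0.3 and Q = 6/40 = 0.15.
Under the Kimura two-parameter model, d = −½ ln(1 − 2P − Q) − ¼ ln(1 − 2Q).
1 − 2P − Q = 0.25, giving −½ ln(0.25) = 0.693147.
1 − 2Q = 0.7, giving −¼ ln(0.7) = 0.089169.
d = 0.693147 + 0.089169 = 0.782316.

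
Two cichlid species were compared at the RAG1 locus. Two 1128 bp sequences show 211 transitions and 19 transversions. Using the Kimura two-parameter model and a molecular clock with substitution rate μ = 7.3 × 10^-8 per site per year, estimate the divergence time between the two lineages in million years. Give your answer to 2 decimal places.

P = 211/1128 ≈ 0.187057 and Q = 19/1128 ≈ 0.016844.
Under the Kimura two-parameter model, d = −½ ln(1 − 2P − Q) − ¼ ln(1 − 2Q).
1 − 2P − Q = 0.609042, giving −½ ln(0.609042) = 0.247934.
1 − 2Q = 0.966312, giving −¼ ln(0.966312) = 0.008567.
d = 0.247934 + 0.008567 = 0.256501.
Under a molecular clock d = 2μt, so t = d/(2μ) = 0.256501 / (2 × 7.3 × 10^-8) = 1.76 million years.

1.76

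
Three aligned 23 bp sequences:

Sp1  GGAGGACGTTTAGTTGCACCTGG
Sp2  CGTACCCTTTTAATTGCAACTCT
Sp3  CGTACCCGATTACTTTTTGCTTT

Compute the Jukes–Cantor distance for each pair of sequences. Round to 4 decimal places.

d(Sp1,Sp2) = 0.6501, d(Sp1,Sp3) = 1.0507, d(Sp2,Sp3) = 0.4674

Sp1–Sp2: 10/23 sites differ → p ≈ 0.434783, d = −0.75 ln(1 − 0.579711) = 0.650110 ≈ 0.6501.
Sp1–Sp3: 13/23 sites differ → p ≈ 0.565217, d = −0.75 ln(1 − 0.753623) = 1.050669 ≈ 1.0507.
Sp2–Sp3: 8/23 sites differ → p ≈ 0.347826, d = −0.75 ln(1 − 0.463768) = 0.467391 ≈ 0.4674.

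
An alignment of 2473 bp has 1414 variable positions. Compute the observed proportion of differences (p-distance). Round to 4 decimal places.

p = 1414/2473 = 0.571775… ≈ 0.5718 (to 4 d.p.).

0.5718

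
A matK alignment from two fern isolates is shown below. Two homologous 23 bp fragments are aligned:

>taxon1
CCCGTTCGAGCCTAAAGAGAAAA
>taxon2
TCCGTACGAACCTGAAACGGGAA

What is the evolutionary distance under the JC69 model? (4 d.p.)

The sequences differ at 8 of 23 sites (1, 6, 10, 14, 17, 18, 20, 21), so p = 8/23 ≈ 0.347826.
d = −(3/4) ln(1 − 4p/3) = −0.75 ln(1 − 0.463768) = −0.75 ln(0.536232)
  = −0.75 × (-0.623188) = 0.467391 substitutions/site.

0.4674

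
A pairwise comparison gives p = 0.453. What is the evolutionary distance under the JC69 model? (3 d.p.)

d = −(3/4) ln(1 − 4p/3) = −0.75 ln(1 − 0.604) = −0.75 ln(0.396)
  = −0.75 × (-0.926341) = 0.694756 substitutions/site.

0.695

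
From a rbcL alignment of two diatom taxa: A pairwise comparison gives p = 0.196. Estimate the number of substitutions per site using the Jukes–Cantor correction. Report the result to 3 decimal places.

d = −(3/4) ln(1 − 4p/3) = −0.75 ln(1 − 0.261333) = −0.75 ln(0.738667)
  = −0.75 × (-0.302908) = 0.227181 substitutions/site.

0.227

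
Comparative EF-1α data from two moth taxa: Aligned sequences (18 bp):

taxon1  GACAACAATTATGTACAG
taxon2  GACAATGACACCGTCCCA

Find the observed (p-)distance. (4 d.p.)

0.5000

The sequences differ at 9 of 18 positions (sites 6, 7, 9, 10, 11, 12, 15, 17, 18).
p = 9/18 = 0.5000.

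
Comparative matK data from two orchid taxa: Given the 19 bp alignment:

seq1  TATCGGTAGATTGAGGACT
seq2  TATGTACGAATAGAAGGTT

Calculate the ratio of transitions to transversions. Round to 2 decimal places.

2.33

Transitions are A↔G and C↔T; transversions are all other mismatches.
Transitions: 7. Transversions: 3.
R = 7/3 = 2.333333… ≈ 2.33 (to 2 d.p.).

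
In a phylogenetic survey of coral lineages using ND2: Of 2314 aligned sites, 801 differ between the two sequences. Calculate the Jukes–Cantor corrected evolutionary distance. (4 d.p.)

0.4643

p = 801/2314 ≈ 0.346154.
d = −(3/4) ln(1 − 4p/3) = −0.75 ln(1 − 0.461539) = −0.75 ln(0.538461)
  = −0.75 × (-0.619040) = 0.464280 substitutions/site.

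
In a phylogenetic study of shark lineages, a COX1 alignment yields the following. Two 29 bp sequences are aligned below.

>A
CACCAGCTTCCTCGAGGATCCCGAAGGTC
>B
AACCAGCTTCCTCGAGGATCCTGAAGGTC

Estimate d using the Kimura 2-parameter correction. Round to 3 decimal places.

0.072

Of 29 sites, 1 differences are transitions and 1 are transversions, so P = 1/29 ≈ 0.034483 and Q = 1/29 ≈ 0.034483.
Under the Kimura two-parameter model, d = −½ ln(1 − 2P − Q) − ¼ ln(1 − 2Q).
1 − 2P − Q = 0.896551, giving −½ ln(0.896551) = 0.054600.
1 − 2Q = 0.931034, giving −¼ ln(0.931034) = 0.017865.
d = 0.054600 + 0.017865 = 0.072465.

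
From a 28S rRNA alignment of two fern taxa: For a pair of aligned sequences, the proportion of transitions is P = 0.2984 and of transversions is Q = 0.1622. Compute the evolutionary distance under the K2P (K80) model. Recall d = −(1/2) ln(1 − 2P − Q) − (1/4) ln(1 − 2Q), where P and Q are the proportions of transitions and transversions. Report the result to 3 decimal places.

0.810

Under the Kimura two-parameter model, d = −½ ln(1 − 2P − Q) − ¼ ln(1 − 2Q).
1 − 2P − Q = 0.241, giving −½ ln(0.241) = 0.711479.
1 − 2Q = 0.6756, giving −¼ ln(0.6756) = 0.098039.
d = 0.711479 + 0.098039 = 0.809518.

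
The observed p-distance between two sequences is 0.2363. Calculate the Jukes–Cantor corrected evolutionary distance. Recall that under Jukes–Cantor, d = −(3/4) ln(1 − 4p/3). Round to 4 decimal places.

0.2838

d = −(3/4) ln(1 − 4p/3) = −0.75 ln(1 − 0.315067) = −0.75 ln(0.684933)
  = −0.75 × (-0.378434) = 0.283826 substitutions/site.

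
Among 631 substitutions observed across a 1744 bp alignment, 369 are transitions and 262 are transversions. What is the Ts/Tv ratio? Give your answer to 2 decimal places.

R = 369/262 = 1.408396… ≈ 1.41 (to 2 d.p.).

1.41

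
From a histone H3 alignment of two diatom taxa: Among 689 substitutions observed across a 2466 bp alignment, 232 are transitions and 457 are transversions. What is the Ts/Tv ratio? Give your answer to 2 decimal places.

0.51

R = 232/457 = 0.507658… ≈ 0.51 (to 2 d.p.).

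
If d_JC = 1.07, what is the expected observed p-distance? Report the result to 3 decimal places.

p = (3/4)(1 − e^(−4d/3)) = 0.75 × (1 − e^(-1.426667)) = 0.75 × (1 − 0.240108) = 0.569919.

0.570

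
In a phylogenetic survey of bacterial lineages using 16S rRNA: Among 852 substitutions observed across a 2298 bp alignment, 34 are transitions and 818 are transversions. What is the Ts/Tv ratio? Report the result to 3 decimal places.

0.042

R = 34/818 = 0.041564… ≈ 0.042 (to 3 d.p.).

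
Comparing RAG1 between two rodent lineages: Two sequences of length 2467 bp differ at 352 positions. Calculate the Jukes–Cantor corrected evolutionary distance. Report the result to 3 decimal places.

0.158

p = 352/2467 ≈ 0.142683.
d = −(3/4) ln(1 − 4p/3) = −0.75 ln(1 − 0.190244) = −0.75 ln(0.809756)
  = −0.75 × (-0.211022) = 0.158267 substitutions/site.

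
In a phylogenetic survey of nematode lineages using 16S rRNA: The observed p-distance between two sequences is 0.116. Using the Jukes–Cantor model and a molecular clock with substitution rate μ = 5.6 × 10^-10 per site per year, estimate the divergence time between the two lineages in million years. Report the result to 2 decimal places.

112.52

d = −(3/4) ln(1 − 4p/3) = −0.75 ln(1 − 0.154667) = −0.75 ln(0.845333)
  = −0.75 × (-0.168025) = 0.126019 substitutions/site.
Under a molecular clock d = 2μt, so t = d/(2μ) = 0.126019 / (2 × 5.6 × 10^-10) = 112.52 million years.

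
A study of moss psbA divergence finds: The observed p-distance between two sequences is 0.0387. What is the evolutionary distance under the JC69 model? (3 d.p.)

d = −(3/4) ln(1 − 4p/3) = −0.75 ln(1 − 0.0516) = −0.75 ln(0.9484)
  = −0.75 × (-0.052979) = 0.039734 substitutions/site.

0.040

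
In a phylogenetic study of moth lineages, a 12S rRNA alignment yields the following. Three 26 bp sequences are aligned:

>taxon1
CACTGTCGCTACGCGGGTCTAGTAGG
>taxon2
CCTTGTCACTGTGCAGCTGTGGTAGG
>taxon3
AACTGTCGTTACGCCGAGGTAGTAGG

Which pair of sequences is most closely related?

taxon1 and taxon3

taxon1–taxon2: 9/26 differ, p = 0.346, d = 0.464.
taxon1–taxon3: 6/26 differ, p = 0.231, d = 0.276.
taxon2–taxon3: 11/26 differ, p = 0.423, d = 0.623.
The smallest distance is between taxon1 and taxon3.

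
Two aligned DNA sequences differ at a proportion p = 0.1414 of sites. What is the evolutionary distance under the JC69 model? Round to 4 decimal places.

d = −(3/4) ln(1 − 4p/3) = −0.75 ln(1 − 0.188533) = −0.75 ln(0.811467)
  = −0.75 × (-0.208912) = 0.156684 substitutions/site.

0.1567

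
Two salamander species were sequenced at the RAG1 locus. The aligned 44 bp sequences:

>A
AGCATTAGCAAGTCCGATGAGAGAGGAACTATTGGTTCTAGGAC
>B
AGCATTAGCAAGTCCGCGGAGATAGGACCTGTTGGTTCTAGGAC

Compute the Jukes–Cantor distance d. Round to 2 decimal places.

The sequences differ at 5 of 44 sites (17, 18, 23, 28, 31), so p = 5/44 ≈ 0.113636.
d = −(3/4) ln(1 − 4p/3) = −0.75 ln(1 − 0.151515) = −0.75 ln(0.848485)
  = −0.75 × (-0.164303) = 0.123227 substitutions/site.

0.12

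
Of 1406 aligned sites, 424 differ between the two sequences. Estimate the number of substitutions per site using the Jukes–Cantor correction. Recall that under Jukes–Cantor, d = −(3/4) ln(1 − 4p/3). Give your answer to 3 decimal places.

0.386

p = 424/1406 ≈ 0.301565.
d = −(3/4) ln(1 − 4p/3) = −0.75 ln(1 − 0.402087) = −0.75 ln(0.597913)
  = −0.75 × (-0.514310) = 0.385733 substitutions/site.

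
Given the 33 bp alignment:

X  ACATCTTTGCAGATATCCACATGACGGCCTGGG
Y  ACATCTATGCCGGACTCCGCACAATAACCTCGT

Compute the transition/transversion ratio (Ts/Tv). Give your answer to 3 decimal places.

Transitions are A↔G and C↔T; transversions are all other mismatches.
Transitions: 7. Transversions: 6.
R = 7/6 = 1.166666… ≈ 1.167 (to 3 d.p.).

1.167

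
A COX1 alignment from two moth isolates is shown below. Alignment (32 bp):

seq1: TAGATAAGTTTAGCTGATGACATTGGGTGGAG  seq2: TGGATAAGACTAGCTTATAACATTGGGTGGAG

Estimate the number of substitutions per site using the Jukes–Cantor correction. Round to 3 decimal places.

0.175

The sequences differ at 5 of 32 sites (2, 9, 10, 16, 19), so p = 5/32 = 0.15625.
d = −(3/4) ln(1 − 4p/3) = −0.75 ln(1 − 0.208333) = −0.75 ln(0.791667)
  = −0.75 × (-0.233614) = 0.175211 substitutions/site.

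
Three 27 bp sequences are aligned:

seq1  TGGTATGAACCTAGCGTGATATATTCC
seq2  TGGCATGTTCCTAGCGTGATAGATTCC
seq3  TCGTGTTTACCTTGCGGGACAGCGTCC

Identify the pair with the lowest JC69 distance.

seq1–seq2: 4/27 differ, p = 0.148, d = 0.165.
seq1–seq3: 10/27 differ, p = 0.370, d = 0.511.
seq2–seq3: 10/27 differ, p = 0.370, d = 0.511.
The smallest distance is between seq1 and seq2.

seq1 and seq2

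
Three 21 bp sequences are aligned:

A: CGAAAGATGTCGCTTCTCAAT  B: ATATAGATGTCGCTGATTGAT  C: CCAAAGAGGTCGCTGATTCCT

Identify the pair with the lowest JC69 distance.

A–B: 7/21 differ, p = 0.333, d = 0.441.
A–C: 7/21 differ, p = 0.333, d = 0.441.
B–C: 6/21 differ, p = 0.286, d = 0.360.
The smallest distance is between B and C.

B and C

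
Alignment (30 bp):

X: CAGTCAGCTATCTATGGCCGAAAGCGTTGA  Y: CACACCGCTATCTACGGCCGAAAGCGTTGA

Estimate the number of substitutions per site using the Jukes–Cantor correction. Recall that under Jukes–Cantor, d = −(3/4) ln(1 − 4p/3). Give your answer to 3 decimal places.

The sequences differ at 4 of 30 sites (3, 4, 6, 15), so p = 4/30 ≈ 0.133333.
d = −(3/4) ln(1 − 4p/3) = −0.75 ln(1 − 0.177777) = −0.75 ln(0.822223)
  = −0.75 × (-0.195744) = 0.146808 substitutions/site.

0.147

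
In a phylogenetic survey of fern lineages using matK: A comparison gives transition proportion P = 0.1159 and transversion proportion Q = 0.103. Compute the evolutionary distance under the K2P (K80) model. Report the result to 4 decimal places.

Under the Kimura two-parameter model, d = −½ ln(1 − 2P − Q) − ¼ ln(1 − 2Q).
1 − 2P − Q = 0.6652, giving −½ ln(0.6652) = 0.203834.
1 − 2Q = 0.794, giving −¼ ln(0.794) = 0.057668.
d = 0.203834 + 0.057668 = 0.261502.

0.2615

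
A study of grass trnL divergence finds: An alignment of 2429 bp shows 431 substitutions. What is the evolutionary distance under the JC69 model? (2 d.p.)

0.20

p = 431/2429 ≈ 0.177439.
d = −(3/4) ln(1 − 4p/3) = −0.75 ln(1 − 0.236585) = −0.75 ln(0.763415)
  = −0.75 × (-0.269953) = 0.202465 substitutions/site.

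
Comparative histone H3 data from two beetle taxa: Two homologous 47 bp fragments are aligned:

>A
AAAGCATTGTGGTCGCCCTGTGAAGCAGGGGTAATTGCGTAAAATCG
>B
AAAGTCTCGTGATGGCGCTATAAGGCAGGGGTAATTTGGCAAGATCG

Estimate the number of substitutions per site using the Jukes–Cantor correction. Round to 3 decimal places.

0.345

The sequences differ at 13 of 47 sites, so p = 13/47 ≈ 0.276596.
d = −(3/4) ln(1 − 4p/3) = −0.75 ln(1 − 0.368795) = −0.75 ln(0.631205)
  = −0.75 × (-0.460125) = 0.345094 substitutions/site.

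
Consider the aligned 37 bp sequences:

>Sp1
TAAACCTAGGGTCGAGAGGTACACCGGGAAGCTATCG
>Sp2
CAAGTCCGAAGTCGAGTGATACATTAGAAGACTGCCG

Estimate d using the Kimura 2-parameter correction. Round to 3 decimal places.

1.126

Of 37 sites, 16 differences are transitions and 1 are transversions, so P = 16/37 ≈ 0.432432 and Q = 1/37 ≈ 0.027027.
Under the Kimura two-parameter model, d = −½ ln(1 − 2P − Q) − ¼ ln(1 − 2Q).
1 − 2P − Q = 0.108109, giving −½ ln(0.108109) = 1.112308.
1 − 2Q = 0.945946, giving −¼ ln(0.945946) = 0.013892.
d = 1.112308 + 0.013892 = 1.126200.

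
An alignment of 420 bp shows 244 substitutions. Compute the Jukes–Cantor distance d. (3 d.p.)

1.117

p = 244/420 ≈ 0.580952.
d = −(3/4) ln(1 − 4p/3) = −0.75 ln(1 − 0.774603) = −0.75 ln(0.225397)
  = −0.75 × (-1.489892) = 1.117419 substitutions/site.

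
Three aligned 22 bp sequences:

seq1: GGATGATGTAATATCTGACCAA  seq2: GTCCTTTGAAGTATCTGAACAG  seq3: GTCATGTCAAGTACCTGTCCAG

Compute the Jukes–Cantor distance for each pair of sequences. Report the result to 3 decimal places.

seq1–seq2: 9/22 sites differ → p ≈ 0.409091, d = −0.75 ln(1 − 0.545455) = 0.591344 ≈ 0.591.
seq1–seq3: 11/22 sites differ → p = 0.5, d = −0.75 ln(1 − 0.666667) = 0.823960 ≈ 0.824.
seq2–seq3: 6/22 sites differ → p ≈ 0.272727, d = −0.75 ln(1 − 0.363636) = 0.338988 ≈ 0.339.

d(seq1,seq2) = 0.591, d(seq1,seq3) = 0.824, d(seq2,seq3) = 0.339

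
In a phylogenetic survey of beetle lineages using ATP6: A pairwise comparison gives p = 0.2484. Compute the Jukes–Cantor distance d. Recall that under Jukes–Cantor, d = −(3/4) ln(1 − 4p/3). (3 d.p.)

d = −(3/4) ln(1 − 4p/3) = −0.75 ln(1 − 0.3312) = −0.75 ln(0.6688)
  = −0.75 × (-0.402270) = 0.301703 substitutions/site.

0.302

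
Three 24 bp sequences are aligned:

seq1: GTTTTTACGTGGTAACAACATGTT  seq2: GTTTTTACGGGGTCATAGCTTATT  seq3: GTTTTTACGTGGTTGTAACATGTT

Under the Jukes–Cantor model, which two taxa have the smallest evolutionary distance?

seq1 and seq3

seq1–seq2: 6/24 differ, p = 0.250, d = 0.304.
seq1–seq3: 3/24 differ, p = 0.125, d = 0.137.
seq2–seq3: 6/24 differ, p = 0.250, d = 0.304.
The smallest distance is between seq1 and seq3.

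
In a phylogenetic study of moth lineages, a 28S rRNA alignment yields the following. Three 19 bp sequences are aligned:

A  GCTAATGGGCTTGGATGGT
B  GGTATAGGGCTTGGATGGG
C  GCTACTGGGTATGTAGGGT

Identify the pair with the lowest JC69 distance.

A and B

A–B: 4/19 differ, p = 0.211, d = 0.247.
A–C: 5/19 differ, p = 0.263, d = 0.324.
B–C: 8/19 differ, p = 0.421, d = 0.618.
The smallest distance is between A and B.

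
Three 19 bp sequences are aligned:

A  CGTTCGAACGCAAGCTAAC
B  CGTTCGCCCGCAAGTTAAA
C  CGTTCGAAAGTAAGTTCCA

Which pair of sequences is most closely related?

A–B: 4/19 differ, p = 0.211, d = 0.247.
A–C: 6/19 differ, p = 0.316, d = 0.410.
B–C: 6/19 differ, p = 0.316, d = 0.410.
The smallest distance is between A and B.

A and B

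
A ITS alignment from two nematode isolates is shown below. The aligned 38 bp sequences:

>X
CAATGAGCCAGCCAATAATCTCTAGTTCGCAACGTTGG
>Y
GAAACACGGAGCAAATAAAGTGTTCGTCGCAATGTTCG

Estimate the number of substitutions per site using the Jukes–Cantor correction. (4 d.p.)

0.5604

The sequences differ at 15 of 38 sites, so p = 15/38 ≈ 0.394737.
d = −(3/4) ln(1 − 4p/3) = −0.75 ln(1 − 0.526316) = −0.75 ln(0.473684)
  = −0.75 × (-0.747215) = 0.560411 substitutions/site.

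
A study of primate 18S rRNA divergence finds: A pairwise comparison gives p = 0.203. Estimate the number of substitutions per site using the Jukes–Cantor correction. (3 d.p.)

0.237

d = −(3/4) ln(1 − 4p/3) = −0.75 ln(1 − 0.270667) = −0.75 ln(0.729333)
  = −0.75 × (-0.315625) = 0.236719 substitutions/site.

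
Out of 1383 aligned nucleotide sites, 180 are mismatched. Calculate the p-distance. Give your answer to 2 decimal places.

0.13

p = 180/1383 = 0.130151… ≈ 0.13 (to 2 d.p.).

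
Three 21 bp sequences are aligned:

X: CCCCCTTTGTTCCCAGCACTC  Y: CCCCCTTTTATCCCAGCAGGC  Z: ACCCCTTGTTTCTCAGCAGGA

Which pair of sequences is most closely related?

X and Y

X–Y: 4/21 differ, p = 0.190, d = 0.220.
X–Z: 7/21 differ, p = 0.333, d = 0.441.
Y–Z: 5/21 differ, p = 0.238, d = 0.286.
The smallest distance is between X and Y.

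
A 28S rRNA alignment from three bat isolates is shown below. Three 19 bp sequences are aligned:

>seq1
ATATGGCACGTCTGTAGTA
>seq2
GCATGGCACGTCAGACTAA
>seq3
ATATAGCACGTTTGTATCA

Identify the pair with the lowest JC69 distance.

seq1–seq2: 7/19 differ, p = 0.368, d = 0.507.
seq1–seq3: 4/19 differ, p = 0.211, d = 0.247.
seq2–seq3: 8/19 differ, p = 0.421, d = 0.618.
The smallest distance is between seq1 and seq3.

seq1 and seq3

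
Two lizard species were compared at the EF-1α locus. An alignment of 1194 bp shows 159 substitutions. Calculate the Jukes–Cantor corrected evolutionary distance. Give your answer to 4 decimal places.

0.1466

p = 159/1194 ≈ 0.133166.
d = −(3/4) ln(1 − 4p/3) = −0.75 ln(1 − 0.177555) = −0.75 ln(0.822445)
  = −0.75 × (-0.195474) = 0.146606 substitutions/site.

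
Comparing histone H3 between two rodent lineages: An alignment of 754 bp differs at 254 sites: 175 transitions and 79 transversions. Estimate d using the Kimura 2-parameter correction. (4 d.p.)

0.4796

P = 175/754 ≈ 0.232095 and Q = 79/754 ≈ 0.104775.
Under the Kimura two-parameter model, d = −½ ln(1 − 2P − Q) − ¼ ln(1 − 2Q).
1 − 2P − Q = 0.431035, giving −½ ln(0.431035) = 0.420783.
1 − 2Q = 0.79045, giving −¼ ln(0.79045) = 0.058788.
d = 0.420783 + 0.058788 = 0.479571.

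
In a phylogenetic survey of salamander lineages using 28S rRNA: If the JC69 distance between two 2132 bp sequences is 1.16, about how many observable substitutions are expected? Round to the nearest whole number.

1258

Invert JC69: p = (3/4)(1 − e^(−4d/3)) = 0.75 × (1 − e^(-1.546667)) = 0.75 × (1 − 0.212957) = 0.590282.
Expected differing sites = pL ≈ 0.590282 × 2132 = 1258.481224 ≈ 1258.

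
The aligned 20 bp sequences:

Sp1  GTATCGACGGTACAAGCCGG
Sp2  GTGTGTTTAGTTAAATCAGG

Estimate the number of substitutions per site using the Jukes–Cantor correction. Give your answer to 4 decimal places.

0.8240

The sequences differ at 10 of 20 sites (3, 5, 6, 7, 8, 9, 12, 13, 16, 18), so p = 10/20 = 0.5.
d = −(3/4) ln(1 − 4p/3) = −0.75 ln(1 − 0.666667) = −0.75 ln(0.333333)
  = −0.75 × (-1.098613) = 0.823960 substitutions/site.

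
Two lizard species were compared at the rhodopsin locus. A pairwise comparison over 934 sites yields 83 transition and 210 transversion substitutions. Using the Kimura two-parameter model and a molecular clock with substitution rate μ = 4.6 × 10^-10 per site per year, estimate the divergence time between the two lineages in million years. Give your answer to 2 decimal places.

P = 83/934 ≈ 0.088865 and Q = 210/934 ≈ 0.224839.
Under the Kimura two-parameter model, d = −½ ln(1 − 2P − Q) − ¼ ln(1 − 2Q).
1 − 2P − Q = 0.597431, giving −½ ln(0.597431) = 0.257558.
1 − 2Q = 0.550322, giving −¼ ln(0.550322) = 0.149313.
d = 0.257558 + 0.149313 = 0.406871.
Under a molecular clock d = 2μt, so t = d/(2μ) = 0.406871 / (2 × 4.6 × 10^-10) = 442.25 million years.

442.25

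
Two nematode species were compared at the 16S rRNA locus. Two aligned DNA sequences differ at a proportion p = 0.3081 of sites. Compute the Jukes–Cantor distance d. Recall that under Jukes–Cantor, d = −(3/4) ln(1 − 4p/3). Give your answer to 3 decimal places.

0.397

d = −(3/4) ln(1 − 4p/3) = −0.75 ln(1 − 0.4108) = −0.75 ln(0.5892)
  = −0.75 × (-0.528990) = 0.396743 substitutions/site.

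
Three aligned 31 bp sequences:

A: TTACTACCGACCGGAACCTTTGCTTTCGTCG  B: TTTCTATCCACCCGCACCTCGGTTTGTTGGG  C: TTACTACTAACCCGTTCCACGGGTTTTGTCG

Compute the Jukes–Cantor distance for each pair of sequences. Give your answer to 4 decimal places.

A–B: 13/31 sites differ → p ≈ 0.419355, d = −0.75 ln(1 − 0.55914) = 0.614271 ≈ 0.6143.
A–C: 10/31 sites differ → p ≈ 0.322581, d = −0.75 ln(1 − 0.430108) = 0.421731 ≈ 0.4217.
B–C: 12/31 sites differ → p ≈ 0.387097, d = −0.75 ln(1 − 0.516129) = 0.544453 ≈ 0.5445.

d(A,B) = 0.6143, d(A,C) = 0.4217, d(B,C) = 0.5445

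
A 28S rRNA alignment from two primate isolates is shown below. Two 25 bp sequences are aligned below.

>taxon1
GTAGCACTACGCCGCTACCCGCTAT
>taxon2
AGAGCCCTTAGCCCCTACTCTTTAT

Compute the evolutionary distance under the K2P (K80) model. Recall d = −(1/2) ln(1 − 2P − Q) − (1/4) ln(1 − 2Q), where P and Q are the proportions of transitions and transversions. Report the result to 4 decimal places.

Of 25 sites, 3 differences are transitions and 6 are transversions, so P = 3/25 = 0.12 and Q = 6/25 = 0.24.
Under the Kimura two-parameter model, d = −½ ln(1 − 2P − Q) − ¼ ln(1 − 2Q).
1 − 2P − Q = 0.52, giving −½ ln(0.52) = 0.326963.
1 − 2Q = 0.52, giving −¼ ln(0.52) = 0.163482.
d = 0.326963 + 0.163482 = 0.490445.

0.4904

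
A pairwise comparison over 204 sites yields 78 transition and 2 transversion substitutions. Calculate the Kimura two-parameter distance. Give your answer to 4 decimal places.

P = 78/204 ≈ 0.382353 and Q = 2/204 ≈ 0.009804.
Under the Kimura two-parameter model, d = −½ ln(1 − 2P − Q) − ¼ ln(1 − 2Q).
1 − 2P − Q = 0.22549, giving −½ ln(0.22549) = 0.744740.
1 − 2Q = 0.980392, giving −¼ ln(0.980392) = 0.004951.
d = 0.744740 + 0.004951 = 0.749691.

0.7497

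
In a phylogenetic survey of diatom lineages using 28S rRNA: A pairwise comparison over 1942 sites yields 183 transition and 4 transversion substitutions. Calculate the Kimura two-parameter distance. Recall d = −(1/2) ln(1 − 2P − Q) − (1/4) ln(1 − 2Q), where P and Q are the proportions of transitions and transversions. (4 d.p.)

P = 183/1942 ≈ 0.094233 and Q = 4/1942 ≈ 0.00206.
Under the Kimura two-parameter model, d = −½ ln(1 − 2P − Q) − ¼ ln(1 − 2Q).
1 − 2P − Q = 0.809474, giving −½ ln(0.809474) = 0.105685.
1 − 2Q = 0.99588, giving −¼ ln(0.99588) = 0.001032.
d = 0.105685 + 0.001032 = 0.106717.

0.1067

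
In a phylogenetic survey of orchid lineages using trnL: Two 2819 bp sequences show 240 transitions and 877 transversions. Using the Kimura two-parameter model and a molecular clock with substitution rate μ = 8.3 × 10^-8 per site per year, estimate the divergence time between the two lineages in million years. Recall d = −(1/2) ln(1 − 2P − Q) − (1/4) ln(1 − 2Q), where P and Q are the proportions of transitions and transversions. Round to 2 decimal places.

3.44

P = 240/2819 ≈ 0.085137 and Q = 877/2819 ≈ 0.311103.
Under the Kimura two-parameter model, d = −½ ln(1 − 2P − Q) − ¼ ln(1 − 2Q).
1 − 2P − Q = 0.518623, giving −½ ln(0.518623) = 0.328289.
1 − 2Q = 0.377794, giving −¼ ln(0.377794) = 0.243352.
d = 0.328289 + 0.243352 = 0.571641.
Under a molecular clock d = 2μt, so t = d/(2μ) = 0.571641 / (2 × 8.3 × 10^-8) = 3.44 million years.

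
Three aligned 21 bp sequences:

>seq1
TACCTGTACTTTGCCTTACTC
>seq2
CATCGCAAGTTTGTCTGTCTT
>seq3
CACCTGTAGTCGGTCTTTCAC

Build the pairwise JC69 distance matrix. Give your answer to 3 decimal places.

d(seq1,seq2) = 0.756, d(seq1,seq3) = 0.441, d(seq2,seq3) = 0.635

seq1–seq2: 10/21 sites differ → p ≈ 0.47619, d = −0.75 ln(1 − 0.63492) = 0.755729 ≈ 0.756.
seq1–seq3: 7/21 sites differ → p ≈ 0.333333, d = −0.75 ln(1 − 0.444444) = 0.440839 ≈ 0.441.
seq2–seq3: 9/21 sites differ → p ≈ 0.428571, d = −0.75 ln(1 − 0.571428) = 0.635472 ≈ 0.635.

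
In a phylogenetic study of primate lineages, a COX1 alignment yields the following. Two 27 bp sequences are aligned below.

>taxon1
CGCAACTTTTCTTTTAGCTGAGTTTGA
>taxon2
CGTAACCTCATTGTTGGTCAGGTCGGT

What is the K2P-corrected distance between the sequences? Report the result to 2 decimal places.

Of 27 sites, 10 differences are transitions and 4 are transversions, so P = 10/27 ≈ 0.37037 and Q = 4/27 ≈ 0.148148.
Under the Kimura two-parameter model, d = −½ ln(1 − 2P − Q) − ¼ ln(1 − 2Q).
1 − 2P − Q = 0.111112, giving −½ ln(0.111112) = 1.098608.
1 − 2Q = 0.703704, giving −¼ ln(0.703704) = 0.087849.
d = 1.098608 + 0.087849 = 1.186457.

1.19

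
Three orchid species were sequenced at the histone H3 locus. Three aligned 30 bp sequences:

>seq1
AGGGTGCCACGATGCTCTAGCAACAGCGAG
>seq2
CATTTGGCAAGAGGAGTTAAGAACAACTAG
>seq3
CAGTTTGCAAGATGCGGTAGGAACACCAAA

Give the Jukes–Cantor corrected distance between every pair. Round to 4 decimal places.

seq1–seq2: 14/30 sites differ → p ≈ 0.466667, d = −0.75 ln(1 − 0.622223) = 0.730088 ≈ 0.7301.
seq1–seq3: 12/30 sites differ → p = 0.4, d = −0.75 ln(1 − 0.533333) = 0.571605 ≈ 0.5716.
seq2–seq3: 9/30 sites differ → p = 0.3, d = −0.75 ln(1 − 0.4) = 0.383119 ≈ 0.3831.

d(seq1,seq2) = 0.7301, d(seq1,seq3) = 0.5716, d(seq2,seq3) = 0.3831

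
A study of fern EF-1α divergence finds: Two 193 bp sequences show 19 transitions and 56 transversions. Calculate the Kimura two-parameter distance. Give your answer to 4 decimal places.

0.5508

P = 19/193 ≈ 0.098446 and Q = 56/193 ≈ 0.290155.
Under the Kimura two-parameter model, d = −½ ln(1 − 2P − Q) − ¼ ln(1 − 2Q).
1 − 2P − Q = 0.512953, giving −½ ln(0.512953) = 0.333786.
1 − 2Q = 0.41969, giving −¼ ln(0.41969) = 0.217060.
d = 0.333786 + 0.217060 = 0.550846.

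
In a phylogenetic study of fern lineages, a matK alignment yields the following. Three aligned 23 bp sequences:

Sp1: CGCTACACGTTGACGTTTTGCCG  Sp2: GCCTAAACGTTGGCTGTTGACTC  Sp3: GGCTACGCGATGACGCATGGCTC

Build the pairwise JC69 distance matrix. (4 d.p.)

Sp1–Sp2: 10/23 sites differ → p ≈ 0.434783, d = −0.75 ln(1 − 0.579711) = 0.650110 ≈ 0.6501.
Sp1–Sp3: 8/23 sites differ → p ≈ 0.347826, d = −0.75 ln(1 − 0.463768) = 0.467391 ≈ 0.4674.
Sp2–Sp3: 9/23 sites differ → p ≈ 0.391304, d = −0.75 ln(1 − 0.521739) = 0.553199 ≈ 0.5532.

d(Sp1,Sp2) = 0.6501, d(Sp1,Sp3) = 0.4674, d(Sp2,Sp3) = 0.5532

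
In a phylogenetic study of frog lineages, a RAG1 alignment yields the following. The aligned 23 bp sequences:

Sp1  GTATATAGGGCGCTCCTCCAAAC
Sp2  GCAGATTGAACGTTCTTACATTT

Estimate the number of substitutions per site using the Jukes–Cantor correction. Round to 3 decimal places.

0.761

The sequences differ at 11 of 23 sites, so p = 11/23 ≈ 0.478261.
d = −(3/4) ln(1 − 4p/3) = −0.75 ln(1 − 0.637681) = −0.75 ln(0.362319)
  = −0.75 × (-1.015230) = 0.761423 substitutions/site.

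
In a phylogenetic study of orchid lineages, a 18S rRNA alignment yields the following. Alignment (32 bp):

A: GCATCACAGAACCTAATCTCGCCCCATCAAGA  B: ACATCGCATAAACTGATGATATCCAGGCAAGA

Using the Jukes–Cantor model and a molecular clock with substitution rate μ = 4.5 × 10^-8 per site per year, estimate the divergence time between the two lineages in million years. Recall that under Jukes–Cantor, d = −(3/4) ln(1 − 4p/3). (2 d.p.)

6.50

The sequences differ at 13 of 32 sites, so p = 13/32 = 0.40625.
d = −(3/4) ln(1 − 4p/3) = −0.75 ln(1 − 0.541667) = −0.75 ln(0.458333)
  = −0.75 × (-0.780159) = 0.585119 substitutions/site.
Under a molecular clock d = 2μt, so t = d/(2μ) = 0.585119 / (2 × 4.5 × 10^-8) = 6.50 million years.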